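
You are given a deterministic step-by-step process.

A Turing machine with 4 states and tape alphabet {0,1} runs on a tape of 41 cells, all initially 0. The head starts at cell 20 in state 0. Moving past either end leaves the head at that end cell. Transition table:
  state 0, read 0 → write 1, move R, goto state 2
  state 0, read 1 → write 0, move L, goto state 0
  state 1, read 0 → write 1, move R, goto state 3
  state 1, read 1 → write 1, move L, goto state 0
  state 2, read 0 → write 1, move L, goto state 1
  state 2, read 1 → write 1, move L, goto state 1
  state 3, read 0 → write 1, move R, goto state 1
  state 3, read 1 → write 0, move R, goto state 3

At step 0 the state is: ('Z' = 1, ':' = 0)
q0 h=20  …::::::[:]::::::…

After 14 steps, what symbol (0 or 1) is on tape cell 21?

1

step 0: q0 h=20  …::::::[:]::::::…
step 1: q2 h=21  …:::::Z[:]::::::…
step 2: q1 h=20  …::::::[Z]Z:::::…
step 3: q0 h=19  …::::::[:]ZZ::::…
step 4: q2 h=20  …:::::Z[Z]Z:::::…
step 5: q1 h=19  …::::::[Z]ZZ::::…
step 6: q0 h=18  …::::::[:]ZZZ:::…
step 7: q2 h=19  …:::::Z[Z]ZZ::::…
step 8: q1 h=18  …::::::[Z]ZZZ:::…
step 9: q0 h=17  …::::::[:]ZZZZ::…
step 10: q2 h=18  …:::::Z[Z]ZZZ:::…
step 11: q1 h=17  …::::::[Z]ZZZZ::…
step 12: q0 h=16  …::::::[:]ZZZZZ:…
step 13: q2 h=17  …:::::Z[Z]ZZZZ::…
step 14: q1 h=16  …::::::[Z]ZZZZZ:…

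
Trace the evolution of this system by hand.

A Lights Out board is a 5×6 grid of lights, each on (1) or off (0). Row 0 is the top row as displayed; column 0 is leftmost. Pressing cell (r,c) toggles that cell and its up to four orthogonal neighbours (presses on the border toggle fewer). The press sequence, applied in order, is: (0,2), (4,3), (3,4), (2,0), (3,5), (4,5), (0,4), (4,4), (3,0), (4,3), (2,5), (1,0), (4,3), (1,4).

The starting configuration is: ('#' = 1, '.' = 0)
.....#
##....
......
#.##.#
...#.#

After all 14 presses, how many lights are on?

t=0: .....#
##....
......
#.##.#
...#.#
t=1: .###.#
###...
......
#.##.#
...#.#
t=2: .###.#
###...
......
#.#..#
..#.##
t=3: .###.#
###...
....#.
#.###.
..#..#
t=4: .###.#
.##...
##..#.
..###.
..#..#
t=5: .###.#
.##...
##..##
..##.#
..#...
t=6: .###.#
.##...
##..##
..##..
..#.##
t=7: .##.#.
.##.#.
##..##
..##..
..#.##
t=8: .##.#.
.##.#.
##..##
..###.
..##..
t=9: .##.#.
.##.#.
.#..##
#####.
#.##..
t=10: .##.#.
.##.#.
.#..##
###.#.
#...#.
t=11: .##.#.
.##.##
.#....
###.##
#...#.
t=12: ###.#.
#.#.##
##....
###.##
#...#.
t=13: ###.#.
#.#.##
##....
######
#.##..
t=14: ###...
#.##..
##..#.
######
#.##..

18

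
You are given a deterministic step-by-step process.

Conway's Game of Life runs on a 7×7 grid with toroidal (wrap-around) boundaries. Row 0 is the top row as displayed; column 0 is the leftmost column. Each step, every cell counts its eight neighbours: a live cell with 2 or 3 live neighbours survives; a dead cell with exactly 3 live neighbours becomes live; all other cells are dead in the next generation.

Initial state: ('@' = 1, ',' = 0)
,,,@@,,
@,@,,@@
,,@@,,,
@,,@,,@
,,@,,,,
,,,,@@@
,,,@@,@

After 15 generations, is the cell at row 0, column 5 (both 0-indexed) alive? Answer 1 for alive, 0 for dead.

[0] ,,,@@,,
@,@,,@@
,,@@,,,
@,,@,,@
,,@,,,,
,,,,@@@
,,,@@,@
[1] @,@,,,,
,@@,,@@
,,@@@@,
,@,@,,,
@,,@@,,
,,,,@,@
,,,,,,@
[2] @,@,,@,
@,,,,@@
@,,,,@@
,@,,,@,
@,@@@@,
@,,@@,@
@,,,,@@
[3] ,,,,@,,
,,,,@,,
,@,,@,,
,@@@,,,
@,@,,,,
,,@,,,,
,,,@,,,
[4] ,,,@@,,
,,,@@@,
,@,,@,,
@,,@,,,
,,,,,,,
,@@@,,,
,,,@,,,
[5] ,,@,,@,
,,@,,@,
,,@,,@,
,,,,,,,
,@,@,,,
,,@@,,,
,,,,,,,
[6] ,,,,,,,
,@@@@@@
,,,,,,,
,,@,,,,
,,,@,,,
,,@@,,,
,,@@,,,
[7] ,@,,,@,
,,@@@@,
,@,,@@,
,,,,,,,
,,,@,,,
,,,,@,,
,,@@,,,
[8] ,@,,,@,
,@@@,,@
,,@,,@,
,,,,@,,
,,,,,,,
,,@,@,,
,,@@@,,
[9] @@,,,@,
@@,@@@@
,@@,@@,
,,,,,,,
,,,@,,,
,,@,@,,
,@@,@@,
[10] ,,,,,,,
,,,@,,,
,@@,,,,
,,@@@,,
,,,@,,,
,@@,@@,
@,@,@@@
[11] ,,,@@@@
,,@,,,,
,@,,@,,
,@,,@,,
,@,,,@,
@@@,,,,
@,@,@,@
[12] @@@,@,@
,,@,,,,
,@@@,,,
@@@,@@,
,,,,,,,
,,@@,@,
,,@,@,,
[13] @,@,,@,
,,,,,,,
@,,,@,,
@,,,@,,
,,,,,@@
,,@@@,,
@,,,@,@
[14] @@,,,@,
,@,,,,@
,,,,,,,
@,,,@,,
,,,,,@@
@,,@@,,
@,@,@,@
[15] ,,@,,@,
,@,,,,@
@,,,,,,
,,,,,@@
@,,@,@@
@@,@@,,
,,@,@,,

1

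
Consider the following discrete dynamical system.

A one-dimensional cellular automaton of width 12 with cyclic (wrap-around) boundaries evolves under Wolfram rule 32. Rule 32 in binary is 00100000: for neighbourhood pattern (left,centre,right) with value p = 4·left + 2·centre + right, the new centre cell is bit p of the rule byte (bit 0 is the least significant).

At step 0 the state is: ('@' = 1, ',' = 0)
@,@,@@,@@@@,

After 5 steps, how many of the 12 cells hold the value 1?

[0] @,@,@@,@@@@,
[1] ,@,@,,@,,,,@
[2] @,@,,,,,,,,,
[3] ,@,,,,,,,,,,
[4] ,,,,,,,,,,,,
[5] ,,,,,,,,,,,,

0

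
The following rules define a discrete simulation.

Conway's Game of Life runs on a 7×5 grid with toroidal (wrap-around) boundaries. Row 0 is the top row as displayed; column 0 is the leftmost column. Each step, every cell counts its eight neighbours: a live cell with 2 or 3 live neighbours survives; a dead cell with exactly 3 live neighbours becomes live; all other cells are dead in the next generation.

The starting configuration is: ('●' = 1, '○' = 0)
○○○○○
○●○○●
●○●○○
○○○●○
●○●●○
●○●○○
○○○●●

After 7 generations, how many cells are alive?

10

step 0: ○○○○○
○●○○●
●○●○○
○○○●○
●○●●○
●○●○○
○○○●●
step 1: ●○○●●
●●○○○
●●●●●
○○○●○
○○●●○
●○●○○
○○○●●
step 2: ○●●●○
○○○○○
○○○●○
●○○○○
○●●●●
○●●○○
○●●○○
step 3: ○●○●○
○○○●○
○○○○○
●●○○○
○○○●●
○○○○○
●○○○○
step 4: ○○●○●
○○●○○
○○○○○
●○○○●
●○○○●
○○○○●
○○○○○
step 5: ○○○●○
○○○●○
○○○○○
●○○○●
○○○●○
●○○○●
○○○●○
step 6: ○○●●●
○○○○○
○○○○●
○○○○●
○○○●○
○○○●●
○○○●○
step 7: ○○●●●
○○○○●
○○○○○
○○○●●
○○○●○
○○●●●
○○○○○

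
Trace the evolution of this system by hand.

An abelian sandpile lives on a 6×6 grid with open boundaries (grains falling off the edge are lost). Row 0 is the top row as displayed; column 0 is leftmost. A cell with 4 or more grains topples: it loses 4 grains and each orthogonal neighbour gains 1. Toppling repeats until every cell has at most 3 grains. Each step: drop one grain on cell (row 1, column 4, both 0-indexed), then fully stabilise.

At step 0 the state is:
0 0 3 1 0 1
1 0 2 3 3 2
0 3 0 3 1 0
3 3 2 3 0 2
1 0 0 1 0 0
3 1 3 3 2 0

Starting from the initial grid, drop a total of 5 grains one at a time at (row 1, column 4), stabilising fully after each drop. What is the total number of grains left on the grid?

0) 0 0 3 1 0 1
1 0 2 3 3 2
0 3 0 3 1 0
3 3 2 3 0 2
1 0 0 1 0 0
3 1 3 3 2 0
1) 0 0 3 2 1 1
1 0 3 1 1 3
0 3 1 1 3 0
3 3 3 0 1 2
1 0 0 2 0 0
3 1 3 3 2 0
2) 0 0 3 2 1 1
1 0 3 1 2 3
0 3 1 1 3 0
3 3 3 0 1 2
1 0 0 2 0 0
3 1 3 3 2 0
3) 0 0 3 2 1 1
1 0 3 1 3 3
0 3 1 1 3 0
3 3 3 0 1 2
1 0 0 2 0 0
3 1 3 3 2 0
4) 0 0 3 2 2 2
1 0 3 2 2 0
0 3 1 2 0 2
3 3 3 0 2 2
1 0 0 2 0 0
3 1 3 3 2 0
5) 0 0 3 2 2 2
1 0 3 2 3 0
0 3 1 2 0 2
3 3 3 0 2 2
1 0 0 2 0 0
3 1 3 3 2 0

54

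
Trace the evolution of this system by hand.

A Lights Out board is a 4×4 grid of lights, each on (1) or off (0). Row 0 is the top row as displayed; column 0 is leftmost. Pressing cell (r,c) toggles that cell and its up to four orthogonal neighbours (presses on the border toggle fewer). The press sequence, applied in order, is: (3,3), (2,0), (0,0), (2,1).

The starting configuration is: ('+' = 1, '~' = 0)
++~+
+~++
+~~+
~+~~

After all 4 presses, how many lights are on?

10

k=0  ++~+
+~++
+~~+
~+~~
k=1  ++~+
+~++
+~~~
~+++
k=2  ++~+
~~++
~+~~
++++
k=3  ~~~+
+~++
~+~~
++++
k=4  ~~~+
++++
+~+~
+~++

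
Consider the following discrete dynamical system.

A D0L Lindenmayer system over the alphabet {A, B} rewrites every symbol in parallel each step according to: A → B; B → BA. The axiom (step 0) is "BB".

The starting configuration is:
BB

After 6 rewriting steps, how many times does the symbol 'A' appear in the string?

16

step 0: BB
step 1: BABA
step 2: BABBAB
step 3: BABBABABBA
step 4: BABBABABBABBABAB
step 5: BABBABABBABBABABBABABBABBA
step 6: BABBABABBABBABABBABABBABBABABBABBABABBABAB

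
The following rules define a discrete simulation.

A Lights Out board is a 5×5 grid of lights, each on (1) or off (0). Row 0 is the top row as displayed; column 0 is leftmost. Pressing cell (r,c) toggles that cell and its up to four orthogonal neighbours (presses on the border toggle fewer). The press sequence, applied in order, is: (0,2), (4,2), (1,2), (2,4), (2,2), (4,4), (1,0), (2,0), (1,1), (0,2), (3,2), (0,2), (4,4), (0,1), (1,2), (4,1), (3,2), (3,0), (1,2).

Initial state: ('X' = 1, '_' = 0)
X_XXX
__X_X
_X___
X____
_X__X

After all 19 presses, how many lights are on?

13

step 0: X_XXX
__X_X
_X___
X____
_X__X
step 1: XX__X
____X
_X___
X____
_X__X
step 2: XX__X
____X
_X___
X_X__
__XXX
step 3: XXX_X
_XXXX
_XX__
X_X__
__XXX
step 4: XXX_X
_XXX_
_XXXX
X_X_X
__XXX
step 5: XXX_X
_X_X_
____X
X___X
__XXX
step 6: XXX_X
_X_X_
____X
X____
__X__
step 7: _XX_X
X__X_
X___X
X____
__X__
step 8: _XX_X
___X_
_X__X
_____
__X__
step 9: __X_X
XXXX_
____X
_____
__X__
step 10: _X_XX
XX_X_
____X
_____
__X__
step 11: _X_XX
XX_X_
__X_X
_XXX_
_____
step 12: __X_X
XXXX_
__X_X
_XXX_
_____
step 13: __X_X
XXXX_
__X_X
_XXXX
___XX
step 14: XX__X
X_XX_
__X_X
_XXXX
___XX
step 15: XXX_X
XX___
____X
_XXXX
___XX
step 16: XXX_X
XX___
____X
__XXX
XXXXX
step 17: XXX_X
XX___
__X_X
_X__X
XX_XX
step 18: XXX_X
XX___
X_X_X
X___X
_X_XX
step 19: XX__X
X_XX_
X___X
X___X
_X_XX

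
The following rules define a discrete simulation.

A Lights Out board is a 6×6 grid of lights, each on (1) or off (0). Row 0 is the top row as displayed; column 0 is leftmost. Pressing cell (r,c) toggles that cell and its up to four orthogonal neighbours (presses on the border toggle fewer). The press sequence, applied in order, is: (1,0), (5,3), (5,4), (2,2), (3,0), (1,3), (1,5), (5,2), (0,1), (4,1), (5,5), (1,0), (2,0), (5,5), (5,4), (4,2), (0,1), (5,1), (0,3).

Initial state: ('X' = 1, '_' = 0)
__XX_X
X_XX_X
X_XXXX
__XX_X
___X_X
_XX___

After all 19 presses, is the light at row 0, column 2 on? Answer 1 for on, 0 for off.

0

gen 0: __XX_X
X_XX_X
X_XXXX
__XX_X
___X_X
_XX___
gen 1: X_XX_X
_XXX_X
__XXXX
__XX_X
___X_X
_XX___
gen 2: X_XX_X
_XXX_X
__XXXX
__XX_X
_____X
_X_XX_
gen 3: X_XX_X
_XXX_X
__XXXX
__XX_X
____XX
_X___X
gen 4: X_XX_X
_X_X_X
_X__XX
___X_X
____XX
_X___X
gen 5: X_XX_X
_X_X_X
XX__XX
XX_X_X
X___XX
_X___X
gen 6: X_X__X
_XX_XX
XX_XXX
XX_X_X
X___XX
_X___X
gen 7: X_X___
_XX___
XX_XX_
XX_X_X
X___XX
_X___X
gen 8: X_X___
_XX___
XX_XX_
XX_X_X
X_X_XX
__XX_X
gen 9: _X____
__X___
XX_XX_
XX_X_X
X_X_XX
__XX_X
gen 10: _X____
__X___
XX_XX_
X__X_X
_X__XX
_XXX_X
gen 11: _X____
__X___
XX_XX_
X__X_X
_X__X_
_XXXX_
gen 12: XX____
XXX___
_X_XX_
X__X_X
_X__X_
_XXXX_
gen 13: XX____
_XX___
X__XX_
___X_X
_X__X_
_XXXX_
gen 14: XX____
_XX___
X__XX_
___X_X
_X__XX
_XXX_X
gen 15: XX____
_XX___
X__XX_
___X_X
_X___X
_XX_X_
gen 16: XX____
_XX___
X__XX_
__XX_X
__XX_X
_X__X_
gen 17: __X___
__X___
X__XX_
__XX_X
__XX_X
_X__X_
gen 18: __X___
__X___
X__XX_
__XX_X
_XXX_X
X_X_X_
gen 19: ___XX_
__XX__
X__XX_
__XX_X
_XXX_X
X_X_X_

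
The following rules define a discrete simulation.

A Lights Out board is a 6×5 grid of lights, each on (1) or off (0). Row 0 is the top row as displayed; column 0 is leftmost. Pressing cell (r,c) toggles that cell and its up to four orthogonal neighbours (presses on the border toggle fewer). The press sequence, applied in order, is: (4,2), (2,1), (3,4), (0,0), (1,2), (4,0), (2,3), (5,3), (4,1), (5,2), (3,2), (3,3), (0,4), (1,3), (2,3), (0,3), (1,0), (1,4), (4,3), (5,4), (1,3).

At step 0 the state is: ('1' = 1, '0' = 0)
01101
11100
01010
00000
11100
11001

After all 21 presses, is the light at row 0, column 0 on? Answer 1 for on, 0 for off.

0

t=0: 01101
11100
01010
00000
11100
11001
t=1: 01101
11100
01010
00100
10010
11101
t=2: 01101
10100
10110
01100
10010
11101
t=3: 01101
10100
10111
01111
10011
11101
t=4: 10101
00100
10111
01111
10011
11101
t=5: 10001
01010
10011
01111
10011
11101
t=6: 10001
01010
10011
11111
01011
01101
t=7: 10001
01000
10100
11101
01011
01101
t=8: 10001
01000
10100
11101
01001
01010
t=9: 10001
01000
10100
10101
10101
00010
t=10: 10001
01000
10100
10101
10001
01100
t=11: 10001
01000
10000
11011
10101
01100
t=12: 10001
01000
10010
11100
10111
01100
t=13: 10010
01001
10010
11100
10111
01100
t=14: 10000
01110
10000
11100
10111
01100
t=15: 10000
01100
10111
11110
10111
01100
t=16: 10111
01110
10111
11110
10111
01100
t=17: 00111
10110
00111
11110
10111
01100
t=18: 00110
10101
00110
11110
10111
01100
t=19: 00110
10101
00110
11100
10000
01110
t=20: 00110
10101
00110
11100
10001
01101
t=21: 00100
10010
00100
11100
10001
01101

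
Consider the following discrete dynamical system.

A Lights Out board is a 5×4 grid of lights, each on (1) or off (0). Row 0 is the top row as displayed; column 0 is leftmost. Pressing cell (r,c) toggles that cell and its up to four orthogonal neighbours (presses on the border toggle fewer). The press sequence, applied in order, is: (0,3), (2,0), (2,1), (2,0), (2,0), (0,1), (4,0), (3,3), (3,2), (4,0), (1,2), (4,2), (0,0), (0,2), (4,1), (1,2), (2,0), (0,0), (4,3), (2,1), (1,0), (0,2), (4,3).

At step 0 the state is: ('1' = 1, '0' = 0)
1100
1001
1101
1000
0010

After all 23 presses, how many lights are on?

7

0) 1100
1001
1101
1000
0010
1) 1111
1000
1101
1000
0010
2) 1111
0000
0001
0000
0010
3) 1111
0100
1111
0100
0010
4) 1111
1100
0011
1100
0010
5) 1111
0100
1111
0100
0010
6) 0001
0000
1111
0100
0010
7) 0001
0000
1111
1100
1110
8) 0001
0000
1110
1111
1111
9) 0001
0000
1100
1000
1101
10) 0001
0000
1100
0000
0001
11) 0011
0111
1110
0000
0001
12) 0011
0111
1110
0010
0110
13) 1111
1111
1110
0010
0110
14) 1000
1101
1110
0010
0110
15) 1000
1101
1110
0110
1000
16) 1010
1010
1100
0110
1000
17) 1010
0010
0000
1110
1000
18) 0110
1010
0000
1110
1000
19) 0110
1010
0000
1111
1011
20) 0110
1110
1110
1011
1011
21) 1110
0010
0110
1011
1011
22) 1001
0000
0110
1011
1011
23) 1001
0000
0110
1010
1000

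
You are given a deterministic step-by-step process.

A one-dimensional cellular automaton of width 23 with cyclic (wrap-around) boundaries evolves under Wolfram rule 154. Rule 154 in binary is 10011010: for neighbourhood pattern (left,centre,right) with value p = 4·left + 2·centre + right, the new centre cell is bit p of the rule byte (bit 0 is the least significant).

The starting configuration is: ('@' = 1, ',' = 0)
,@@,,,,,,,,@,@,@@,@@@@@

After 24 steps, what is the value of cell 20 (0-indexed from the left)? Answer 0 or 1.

1

0) ,@@,,,,,,,,@,@,@@,@@@@@
1) ,@,@,,,,,,@,,,,@,,@@@@,
2) @,,,@,,,,@,@,,@,@@@@@,@
3) ,@,@,@,,@,,,@@,,@@@@,,@
4) ,,,,,,@@,@,@@,@@@@@,@@,
5) ,,,,,@@,,,,@,,@@@@,,@,@
6) @,,,@@,@,,@,@@@@@,@@,,,
7) ,@,@@,,,@@,,@@@@,,@,@,@
8) ,,,@,@,@@,@@@@@,@@,,,,,
9) ,,@,,,,@,,@@@@,,@,@,,,,
10) ,@,@,,@,@@@@@,@@,,,@,,,
11) @,,,@@,,@@@@,,@,@,@,@,,
12) ,@,@@,@@@@@,@@,,,,,,,@@
13) ,,,@,,@@@@,,@,@,,,,,@@,
14) ,,@,@@@@@,@@,,,@,,,@@,@
15) @@,,@@@@,,@,@,@,@,@@,,,
16) @,@@@@@,@@,,,,,,,,@,@,@
17) ,,@@@@,,@,@,,,,,,@,,,,@
18) @@@@@,@@,,,@,,,,@,@,,@,
19) @@@@,,@,@,@,@,,@,,,@@,,
20) @@@,@@,,,,,,,@@,@,@@,@@
21) @@,,@,@,,,,,@@,,,,@,,@@
22) @,@@,,,@,,,@@,@,,@,@@@@
23) ,,@,@,@,@,@@,,,@@,,@@@@
24) @@,,,,,,,,@,@,@@,@@@@@,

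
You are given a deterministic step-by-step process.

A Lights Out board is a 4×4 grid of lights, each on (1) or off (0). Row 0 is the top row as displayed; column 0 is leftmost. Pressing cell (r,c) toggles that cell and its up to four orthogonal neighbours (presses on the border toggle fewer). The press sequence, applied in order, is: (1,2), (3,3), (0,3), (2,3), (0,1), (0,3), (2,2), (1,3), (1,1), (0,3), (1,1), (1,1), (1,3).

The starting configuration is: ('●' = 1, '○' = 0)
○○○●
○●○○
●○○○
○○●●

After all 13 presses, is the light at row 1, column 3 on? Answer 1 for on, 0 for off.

k=0  ○○○●
○●○○
●○○○
○○●●
k=1  ○○●●
○○●●
●○●○
○○●●
k=2  ○○●●
○○●●
●○●●
○○○○
k=3  ○○○○
○○●○
●○●●
○○○○
k=4  ○○○○
○○●●
●○○○
○○○●
k=5  ●●●○
○●●●
●○○○
○○○●
k=6  ●●○●
○●●○
●○○○
○○○●
k=7  ●●○●
○●○○
●●●●
○○●●
k=8  ●●○○
○●●●
●●●○
○○●●
k=9  ●○○○
●○○●
●○●○
○○●●
k=10  ●○●●
●○○○
●○●○
○○●●
k=11  ●●●●
○●●○
●●●○
○○●●
k=12  ●○●●
●○○○
●○●○
○○●●
k=13  ●○●○
●○●●
●○●●
○○●●

1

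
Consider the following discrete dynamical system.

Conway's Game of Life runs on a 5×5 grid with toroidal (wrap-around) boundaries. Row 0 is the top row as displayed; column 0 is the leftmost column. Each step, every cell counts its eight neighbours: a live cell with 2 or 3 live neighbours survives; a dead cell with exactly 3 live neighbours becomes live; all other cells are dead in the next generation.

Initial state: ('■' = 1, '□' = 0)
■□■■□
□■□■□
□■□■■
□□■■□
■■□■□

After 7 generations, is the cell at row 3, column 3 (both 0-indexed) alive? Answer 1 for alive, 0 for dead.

0

step 0: ■□■■□
□■□■□
□■□■■
□□■■□
■■□■□
step 1: ■□□■□
□■□□□
■■□□■
□□□□□
■□□□□
step 2: ■■□□■
□■■□□
■■□□□
□■□□■
□□□□■
step 3: □■■■■
□□■□■
□□□□□
□■□□■
□■□■■
step 4: □■□□□
■■■□■
■□□■□
□□■■■
□■□□□
step 5: □□□□□
□□■■■
□□□□□
■■■■■
■■□■□
step 6: ■■□□□
□□□■□
□□□□□
□□□■□
□□□■□
step 7: □□■□■
□□□□□
□□□□□
□□□□□
□□■□■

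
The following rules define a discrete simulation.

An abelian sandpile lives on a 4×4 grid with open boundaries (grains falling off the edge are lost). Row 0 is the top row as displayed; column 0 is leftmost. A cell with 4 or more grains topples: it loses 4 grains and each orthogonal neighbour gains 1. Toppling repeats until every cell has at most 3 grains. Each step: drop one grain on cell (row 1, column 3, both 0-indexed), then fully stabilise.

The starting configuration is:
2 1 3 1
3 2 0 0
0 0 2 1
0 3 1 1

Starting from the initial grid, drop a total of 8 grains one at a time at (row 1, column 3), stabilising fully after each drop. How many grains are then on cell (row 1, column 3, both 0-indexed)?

k=0  2 1 3 1
3 2 0 0
0 0 2 1
0 3 1 1
k=1  2 1 3 1
3 2 0 1
0 0 2 1
0 3 1 1
k=2  2 1 3 1
3 2 0 2
0 0 2 1
0 3 1 1
k=3  2 1 3 1
3 2 0 3
0 0 2 1
0 3 1 1
k=4  2 1 3 2
3 2 1 0
0 0 2 2
0 3 1 1
k=5  2 1 3 2
3 2 1 1
0 0 2 2
0 3 1 1
k=6  2 1 3 2
3 2 1 2
0 0 2 2
0 3 1 1
k=7  2 1 3 2
3 2 1 3
0 0 2 2
0 3 1 1
k=8  2 1 3 3
3 2 2 0
0 0 2 3
0 3 1 1

0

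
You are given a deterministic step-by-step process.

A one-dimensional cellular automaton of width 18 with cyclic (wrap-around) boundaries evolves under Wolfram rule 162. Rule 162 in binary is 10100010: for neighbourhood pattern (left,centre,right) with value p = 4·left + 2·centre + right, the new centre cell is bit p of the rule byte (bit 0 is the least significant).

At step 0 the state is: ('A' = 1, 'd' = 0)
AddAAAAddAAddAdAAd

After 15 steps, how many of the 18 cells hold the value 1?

step 0: AddAAAAddAAddAdAAd
step 1: ddAdAAddAdddAdAddA
step 2: dAdAdddAdddAdAddAd
step 3: AdAdddAdddAdAddAdd
step 4: dAdddAdddAdAddAddA
step 5: AdddAdddAdAddAddAd
step 6: dddAdddAdAddAddAdA
step 7: ddAdddAdAddAddAdAd
step 8: dAdddAdAddAddAdAdd
step 9: AdddAdAddAddAdAddd
step 10: dddAdAddAddAdAdddA
step 11: ddAdAddAddAdAdddAd
step 12: dAdAddAddAdAdddAdd
step 13: AdAddAddAdAdddAddd
step 14: dAddAddAdAdddAdddA
step 15: AddAddAdAdddAdddAd

6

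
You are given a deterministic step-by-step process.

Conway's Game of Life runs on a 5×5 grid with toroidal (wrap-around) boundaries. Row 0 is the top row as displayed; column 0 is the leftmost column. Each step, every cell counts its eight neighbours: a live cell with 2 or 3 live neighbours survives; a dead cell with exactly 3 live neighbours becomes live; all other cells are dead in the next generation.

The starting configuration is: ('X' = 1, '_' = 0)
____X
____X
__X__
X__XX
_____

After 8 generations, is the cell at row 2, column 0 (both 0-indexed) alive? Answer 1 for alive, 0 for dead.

step 0: ____X
____X
__X__
X__XX
_____
step 1: _____
___X_
X____
___XX
X__X_
step 2: ____X
_____
___X_
X__X_
___X_
step 3: _____
_____
____X
__XX_
___X_
step 4: _____
_____
___X_
__XXX
__XX_
step 5: _____
_____
__XXX
____X
__X_X
step 6: _____
___X_
___XX
X_X_X
___X_
step 7: _____
___XX
X_X__
X_X__
___XX
step 8: _____
___XX
X_X__
X_X__
___XX

1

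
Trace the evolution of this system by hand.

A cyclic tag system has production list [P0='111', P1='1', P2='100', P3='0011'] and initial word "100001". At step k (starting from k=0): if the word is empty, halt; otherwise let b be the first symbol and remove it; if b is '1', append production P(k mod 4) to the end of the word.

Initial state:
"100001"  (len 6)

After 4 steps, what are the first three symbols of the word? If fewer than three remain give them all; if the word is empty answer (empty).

k=0  "100001"  (len 6)
k=1  "00001111"  (len 8)
k=2  "0001111"  (len 7)
k=3  "001111"  (len 6)
k=4  "01111"  (len 5)

011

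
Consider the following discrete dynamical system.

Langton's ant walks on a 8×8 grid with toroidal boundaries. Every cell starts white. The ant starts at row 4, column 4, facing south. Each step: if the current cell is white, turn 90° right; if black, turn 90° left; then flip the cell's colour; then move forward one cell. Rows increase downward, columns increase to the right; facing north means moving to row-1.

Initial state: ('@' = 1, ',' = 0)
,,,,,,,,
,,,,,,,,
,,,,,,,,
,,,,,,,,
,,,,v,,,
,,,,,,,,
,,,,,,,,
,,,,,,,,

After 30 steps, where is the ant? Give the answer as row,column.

0) ,,,,,,,,
,,,,,,,,
,,,,,,,,
,,,,,,,,
,,,,v,,,
,,,,,,,,
,,,,,,,,
,,,,,,,,
1) ,,,,,,,,
,,,,,,,,
,,,,,,,,
,,,,,,,,
,,,<@,,,
,,,,,,,,
,,,,,,,,
,,,,,,,,
2) ,,,,,,,,
,,,,,,,,
,,,,,,,,
,,,^,,,,
,,,@@,,,
,,,,,,,,
,,,,,,,,
,,,,,,,,
3) ,,,,,,,,
,,,,,,,,
,,,,,,,,
,,,@>,,,
,,,@@,,,
,,,,,,,,
,,,,,,,,
,,,,,,,,
4) ,,,,,,,,
,,,,,,,,
,,,,,,,,
,,,@@,,,
,,,@v,,,
,,,,,,,,
,,,,,,,,
,,,,,,,,
5) ,,,,,,,,
,,,,,,,,
,,,,,,,,
,,,@@,,,
,,,@,>,,
,,,,,,,,
,,,,,,,,
,,,,,,,,
6) ,,,,,,,,
,,,,,,,,
,,,,,,,,
,,,@@,,,
,,,@,@,,
,,,,,v,,
,,,,,,,,
,,,,,,,,
7) ,,,,,,,,
,,,,,,,,
,,,,,,,,
,,,@@,,,
,,,@,@,,
,,,,<@,,
,,,,,,,,
,,,,,,,,
8) ,,,,,,,,
,,,,,,,,
,,,,,,,,
,,,@@,,,
,,,@^@,,
,,,,@@,,
,,,,,,,,
,,,,,,,,
9) ,,,,,,,,
,,,,,,,,
,,,,,,,,
,,,@@,,,
,,,@@>,,
,,,,@@,,
,,,,,,,,
,,,,,,,,
10) ,,,,,,,,
,,,,,,,,
,,,,,,,,
,,,@@^,,
,,,@@,,,
,,,,@@,,
,,,,,,,,
,,,,,,,,
11) ,,,,,,,,
,,,,,,,,
,,,,,,,,
,,,@@@>,
,,,@@,,,
,,,,@@,,
,,,,,,,,
,,,,,,,,
12) ,,,,,,,,
,,,,,,,,
,,,,,,,,
,,,@@@@,
,,,@@,v,
,,,,@@,,
,,,,,,,,
,,,,,,,,
13) ,,,,,,,,
,,,,,,,,
,,,,,,,,
,,,@@@@,
,,,@@<@,
,,,,@@,,
,,,,,,,,
,,,,,,,,
14) ,,,,,,,,
,,,,,,,,
,,,,,,,,
,,,@@^@,
,,,@@@@,
,,,,@@,,
,,,,,,,,
,,,,,,,,
15) ,,,,,,,,
,,,,,,,,
,,,,,,,,
,,,@<,@,
,,,@@@@,
,,,,@@,,
,,,,,,,,
,,,,,,,,
16) ,,,,,,,,
,,,,,,,,
,,,,,,,,
,,,@,,@,
,,,@v@@,
,,,,@@,,
,,,,,,,,
,,,,,,,,
17) ,,,,,,,,
,,,,,,,,
,,,,,,,,
,,,@,,@,
,,,@,>@,
,,,,@@,,
,,,,,,,,
,,,,,,,,
18) ,,,,,,,,
,,,,,,,,
,,,,,,,,
,,,@,^@,
,,,@,,@,
,,,,@@,,
,,,,,,,,
,,,,,,,,
19) ,,,,,,,,
,,,,,,,,
,,,,,,,,
,,,@,@>,
,,,@,,@,
,,,,@@,,
,,,,,,,,
,,,,,,,,
20) ,,,,,,,,
,,,,,,,,
,,,,,,^,
,,,@,@,,
,,,@,,@,
,,,,@@,,
,,,,,,,,
,,,,,,,,
21) ,,,,,,,,
,,,,,,,,
,,,,,,@>
,,,@,@,,
,,,@,,@,
,,,,@@,,
,,,,,,,,
,,,,,,,,
22) ,,,,,,,,
,,,,,,,,
,,,,,,@@
,,,@,@,v
,,,@,,@,
,,,,@@,,
,,,,,,,,
,,,,,,,,
23) ,,,,,,,,
,,,,,,,,
,,,,,,@@
,,,@,@<@
,,,@,,@,
,,,,@@,,
,,,,,,,,
,,,,,,,,
24) ,,,,,,,,
,,,,,,,,
,,,,,,^@
,,,@,@@@
,,,@,,@,
,,,,@@,,
,,,,,,,,
,,,,,,,,
25) ,,,,,,,,
,,,,,,,,
,,,,,<,@
,,,@,@@@
,,,@,,@,
,,,,@@,,
,,,,,,,,
,,,,,,,,
26) ,,,,,,,,
,,,,,^,,
,,,,,@,@
,,,@,@@@
,,,@,,@,
,,,,@@,,
,,,,,,,,
,,,,,,,,
27) ,,,,,,,,
,,,,,@>,
,,,,,@,@
,,,@,@@@
,,,@,,@,
,,,,@@,,
,,,,,,,,
,,,,,,,,
28) ,,,,,,,,
,,,,,@@,
,,,,,@v@
,,,@,@@@
,,,@,,@,
,,,,@@,,
,,,,,,,,
,,,,,,,,
29) ,,,,,,,,
,,,,,@@,
,,,,,<@@
,,,@,@@@
,,,@,,@,
,,,,@@,,
,,,,,,,,
,,,,,,,,
30) ,,,,,,,,
,,,,,@@,
,,,,,,@@
,,,@,v@@
,,,@,,@,
,,,,@@,,
,,,,,,,,
,,,,,,,,

3,5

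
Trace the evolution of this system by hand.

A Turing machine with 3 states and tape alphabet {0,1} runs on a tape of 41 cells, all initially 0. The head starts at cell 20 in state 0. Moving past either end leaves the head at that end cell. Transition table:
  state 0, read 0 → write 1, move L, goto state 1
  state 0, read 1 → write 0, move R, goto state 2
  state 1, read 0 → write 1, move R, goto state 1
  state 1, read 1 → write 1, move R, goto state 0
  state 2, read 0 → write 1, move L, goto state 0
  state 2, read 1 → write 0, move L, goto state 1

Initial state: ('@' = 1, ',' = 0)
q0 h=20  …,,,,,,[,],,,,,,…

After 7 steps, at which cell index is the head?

gen 0: q0 h=20  …,,,,,,[,],,,,,,…
gen 1: q1 h=19  …,,,,,,[,]@,,,,,…
gen 2: q1 h=20  …,,,,,@[@],,,,,,…
gen 3: q0 h=21  …,,,,@@[,],,,,,,…
gen 4: q1 h=20  …,,,,,@[@]@,,,,,…
gen 5: q0 h=21  …,,,,@@[@],,,,,,…
gen 6: q2 h=22  …,,,@@,[,],,,,,,…
gen 7: q0 h=21  …,,,,@@[,]@,,,,,…

21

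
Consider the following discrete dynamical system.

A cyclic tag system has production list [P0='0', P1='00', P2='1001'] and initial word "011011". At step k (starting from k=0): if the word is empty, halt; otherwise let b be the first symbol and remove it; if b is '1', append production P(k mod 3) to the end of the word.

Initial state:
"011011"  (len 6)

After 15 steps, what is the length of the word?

15

t=0: "011011"  (len 6)
t=1: "11011"  (len 5)
t=2: "101100"  (len 6)
t=3: "011001001"  (len 9)
t=4: "11001001"  (len 8)
t=5: "100100100"  (len 9)
t=6: "001001001001"  (len 12)
t=7: "01001001001"  (len 11)
t=8: "1001001001"  (len 10)
t=9: "0010010011001"  (len 13)
t=10: "010010011001"  (len 12)
t=11: "10010011001"  (len 11)
t=12: "00100110011001"  (len 14)
t=13: "0100110011001"  (len 13)
t=14: "100110011001"  (len 12)
t=15: "001100110011001"  (len 15)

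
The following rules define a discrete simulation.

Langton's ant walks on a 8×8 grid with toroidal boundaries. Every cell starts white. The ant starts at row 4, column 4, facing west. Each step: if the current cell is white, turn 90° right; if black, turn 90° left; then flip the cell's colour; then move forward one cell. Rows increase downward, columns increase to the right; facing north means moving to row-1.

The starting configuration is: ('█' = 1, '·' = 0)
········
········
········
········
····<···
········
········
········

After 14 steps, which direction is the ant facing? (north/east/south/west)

step 0: ········
········
········
········
····<···
········
········
········
step 1: ········
········
········
····^···
····█···
········
········
········
step 2: ········
········
········
····█>··
····█···
········
········
········
step 3: ········
········
········
····██··
····█v··
········
········
········
step 4: ········
········
········
····██··
····<█··
········
········
········
step 5: ········
········
········
····██··
·····█··
····v···
········
········
step 6: ········
········
········
····██··
·····█··
···<█···
········
········
step 7: ········
········
········
····██··
···^·█··
···██···
········
········
step 8: ········
········
········
····██··
···█>█··
···██···
········
········
step 9: ········
········
········
····██··
···███··
···█v···
········
········
step 10: ········
········
········
····██··
···███··
···█·>··
········
········
step 11: ········
········
········
····██··
···███··
···█·█··
·····v··
········
step 12: ········
········
········
····██··
···███··
···█·█··
····<█··
········
step 13: ········
········
········
····██··
···███··
···█^█··
····██··
········
step 14: ········
········
········
····██··
···███··
···██>··
····██··
········

east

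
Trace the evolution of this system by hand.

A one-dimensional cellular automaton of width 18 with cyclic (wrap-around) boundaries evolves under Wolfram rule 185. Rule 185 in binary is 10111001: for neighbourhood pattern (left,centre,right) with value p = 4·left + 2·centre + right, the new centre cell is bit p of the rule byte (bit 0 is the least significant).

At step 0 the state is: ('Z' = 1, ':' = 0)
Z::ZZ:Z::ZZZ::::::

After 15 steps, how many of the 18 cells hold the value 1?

step 0: Z::ZZ:Z::ZZZ::::::
step 1: :Z:Z:Z:Z:ZZ:ZZZZZ:
step 2: ::Z:Z:Z:ZZ:ZZZZZ:Z
step 3: Z::Z:Z:ZZ:ZZZZZ:Z:
step 4: :Z::Z:ZZ:ZZZZZ:Z:Z
step 5: Z:Z::ZZ:ZZZZZ:Z:Z:
step 6: :Z:Z:Z:ZZZZZ:Z:Z:Z
step 7: Z:Z:Z:ZZZZZ:Z:Z:Z:
step 8: :Z:Z:ZZZZZ:Z:Z:Z:Z
step 9: Z:Z:ZZZZZ:Z:Z:Z:Z:
step 10: :Z:ZZZZZ:Z:Z:Z:Z:Z
step 11: Z:ZZZZZ:Z:Z:Z:Z:Z:
step 12: :ZZZZZ:Z:Z:Z:Z:Z:Z
step 13: ZZZZZ:Z:Z:Z:Z:Z:Z:
step 14: ZZZZ:Z:Z:Z:Z:Z:Z:Z
step 15: ZZZ:Z:Z:Z:Z:Z:Z:ZZ

11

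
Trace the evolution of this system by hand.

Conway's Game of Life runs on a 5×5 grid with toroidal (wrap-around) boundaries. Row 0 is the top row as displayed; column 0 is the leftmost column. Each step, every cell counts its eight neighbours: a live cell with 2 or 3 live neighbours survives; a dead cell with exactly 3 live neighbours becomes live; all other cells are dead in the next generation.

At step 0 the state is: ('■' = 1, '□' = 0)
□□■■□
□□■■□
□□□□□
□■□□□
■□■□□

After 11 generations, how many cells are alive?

9

gen 0: □□■■□
□□■■□
□□□□□
□■□□□
■□■□□
gen 1: □□□□■
□□■■□
□□■□□
□■□□□
□□■■□
gen 2: □□□□■
□□■■□
□■■■□
□■□■□
□□■■□
gen 3: □□□□■
□■□□■
□■□□■
□■□□■
□□■■■
gen 4: □□■□■
□□□■■
□■■■■
□■□□■
□□■□■
gen 5: ■□■□■
□■□□□
□■□□□
□■□□■
□■■□■
gen 6: □□■□■
□■■□□
□■■□□
□■□■□
□□■□■
gen 7: ■□■□□
■□□□□
■□□■□
■■□■□
■■■□■
gen 8: □□■■□
■□□□□
■□■□□
□□□■□
□□□□□
gen 9: □□□□□
□□■■■
□■□□■
□□□□□
□□■■□
gen 10: □□□□■
■□■■■
■□■□■
□□■■□
□□□□□
gen 11: ■□□□■
□□■□□
■□□□□
□■■■■
□□□■□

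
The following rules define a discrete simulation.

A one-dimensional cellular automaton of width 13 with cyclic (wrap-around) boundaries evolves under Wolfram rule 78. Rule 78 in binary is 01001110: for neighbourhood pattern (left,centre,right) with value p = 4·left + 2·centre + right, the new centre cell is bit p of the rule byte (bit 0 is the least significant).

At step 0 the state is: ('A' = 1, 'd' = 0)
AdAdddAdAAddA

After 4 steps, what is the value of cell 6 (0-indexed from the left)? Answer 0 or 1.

gen 0: AdAdddAdAAddA
gen 1: AdAddAAdAAdAA
gen 2: AdAdAAAdAAdAd
gen 3: AdAdAdAdAAdAd
gen 4: AdAdAdAdAAdAd

1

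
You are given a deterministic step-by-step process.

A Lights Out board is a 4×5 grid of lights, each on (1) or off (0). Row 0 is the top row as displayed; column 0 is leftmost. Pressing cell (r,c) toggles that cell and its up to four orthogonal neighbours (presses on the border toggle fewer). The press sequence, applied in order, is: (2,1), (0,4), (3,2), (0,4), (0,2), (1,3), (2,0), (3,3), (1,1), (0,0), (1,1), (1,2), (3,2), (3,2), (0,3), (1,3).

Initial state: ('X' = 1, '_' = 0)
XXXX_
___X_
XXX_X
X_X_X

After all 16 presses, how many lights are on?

k=0  XXXX_
___X_
XXX_X
X_X_X
k=1  XXXX_
_X_X_
____X
XXX_X
k=2  XXX_X
_X_XX
____X
XXX_X
k=3  XXX_X
_X_XX
__X_X
X__XX
k=4  XXXX_
_X_X_
__X_X
X__XX
k=5  X____
_XXX_
__X_X
X__XX
k=6  X__X_
_X__X
__XXX
X__XX
k=7  X__X_
XX__X
XXXXX
___XX
k=8  X__X_
XX__X
XXX_X
__X__
k=9  XX_X_
__X_X
X_X_X
__X__
k=10  ___X_
X_X_X
X_X_X
__X__
k=11  _X_X_
_X__X
XXX_X
__X__
k=12  _XXX_
__XXX
XX__X
__X__
k=13  _XXX_
__XXX
XXX_X
_X_X_
k=14  _XXX_
__XXX
XX__X
__X__
k=15  _X__X
__X_X
XX__X
__X__
k=16  _X_XX
___X_
XX_XX
__X__

9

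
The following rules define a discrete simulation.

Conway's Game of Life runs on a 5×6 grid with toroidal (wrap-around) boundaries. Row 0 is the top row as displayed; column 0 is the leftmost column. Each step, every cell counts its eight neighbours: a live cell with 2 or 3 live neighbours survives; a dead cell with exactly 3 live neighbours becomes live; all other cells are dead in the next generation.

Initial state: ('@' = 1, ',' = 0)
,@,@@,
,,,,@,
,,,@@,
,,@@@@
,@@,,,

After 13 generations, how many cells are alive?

5

gen 0: ,@,@@,
,,,,@,
,,,@@,
,,@@@@
,@@,,,
gen 1: ,@,@@,
,,@,,@
,,@,,,
,@,,,@
@@,,,@
gen 2: ,@,@@,
,@@,@,
@@@,,,
,@@,,@
,@,,,@
gen 3: ,@,@@@
,,,,@@
,,,,,@
,,,,,@
,@,@,@
gen 4: ,,,@,,
,,,@,,
@,,,,@
,,,,,@
,,,@,@
gen 5: ,,@@,,
,,,,@,
@,,,@@
,,,,,@
,,,,,,
gen 6: ,,,@,,
,,,,@,
@,,,@,
@,,,@@
,,,,,,
gen 7: ,,,,,,
,,,@@@
@,,@@,
@,,,@,
,,,,@@
gen 8: ,,,@,,
,,,@,@
@,,,,,
@,,,,,
,,,,@@
gen 9: ,,,@,@
,,,,@,
@,,,,@
@,,,,,
,,,,@@
gen 10: ,,,@,@
@,,,@,
@,,,,@
@,,,@,
@,,,@@
gen 11: ,,,@,,
@,,,@,
@@,,@,
,@,,@,
@,,@,,
gen 12: ,,,@@@
@@,@@,
@@,@@,
,@@@@,
,,@@@,
gen 13: @@,,,,
,@,,,,
,,,,,,
@,,,,,
,@,,,,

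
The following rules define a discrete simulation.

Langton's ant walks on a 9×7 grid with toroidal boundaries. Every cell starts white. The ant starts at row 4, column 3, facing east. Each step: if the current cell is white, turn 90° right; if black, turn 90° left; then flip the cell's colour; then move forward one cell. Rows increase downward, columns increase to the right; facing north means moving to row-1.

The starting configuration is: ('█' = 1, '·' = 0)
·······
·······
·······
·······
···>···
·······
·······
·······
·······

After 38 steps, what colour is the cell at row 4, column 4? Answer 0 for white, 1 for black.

1

0) ·······
·······
·······
·······
···>···
·······
·······
·······
·······
1) ·······
·······
·······
·······
···█···
···v···
·······
·······
·······
2) ·······
·······
·······
·······
···█···
··<█···
·······
·······
·······
3) ·······
·······
·······
·······
··^█···
··██···
·······
·······
·······
4) ·······
·······
·······
·······
··█>···
··██···
·······
·······
·······
5) ·······
·······
·······
···^···
··█····
··██···
·······
·······
·······
6) ·······
·······
·······
···█>··
··█····
··██···
·······
·······
·······
7) ·······
·······
·······
···██··
··█·v··
··██···
·······
·······
·······
8) ·······
·······
·······
···██··
··█<█··
··██···
·······
·······
·······
9) ·······
·······
·······
···^█··
··███··
··██···
·······
·······
·······
10) ·······
·······
·······
··<·█··
··███··
··██···
·······
·······
·······
11) ·······
·······
··^····
··█·█··
··███··
··██···
·······
·······
·······
12) ·······
·······
··█>···
··█·█··
··███··
··██···
·······
·······
·······
13) ·······
·······
··██···
··█v█··
··███··
··██···
·······
·······
·······
14) ·······
·······
··██···
··<██··
··███··
··██···
·······
·······
·······
15) ·······
·······
··██···
···██··
··v██··
··██···
·······
·······
·······
16) ·······
·······
··██···
···██··
···>█··
··██···
·······
·······
·······
17) ·······
·······
··██···
···^█··
····█··
··██···
·······
·······
·······
18) ·······
·······
··██···
··<·█··
····█··
··██···
·······
·······
·······
19) ·······
·······
··^█···
··█·█··
····█··
··██···
·······
·······
·······
20) ·······
·······
·<·█···
··█·█··
····█··
··██···
·······
·······
·······
21) ·······
·^·····
·█·█···
··█·█··
····█··
··██···
·······
·······
·······
22) ·······
·█>····
·█·█···
··█·█··
····█··
··██···
·······
·······
·······
23) ·······
·██····
·█v█···
··█·█··
····█··
··██···
·······
·······
·······
24) ·······
·██····
·<██···
··█·█··
····█··
··██···
·······
·······
·······
25) ·······
·██····
··██···
·v█·█··
····█··
··██···
·······
·······
·······
26) ·······
·██····
··██···
<██·█··
····█··
··██···
·······
·······
·······
27) ·······
·██····
^·██···
███·█··
····█··
··██···
·······
·······
·······
28) ·······
·██····
█>██···
███·█··
····█··
··██···
·······
·······
·······
29) ·······
·██····
████···
█v█·█··
····█··
··██···
·······
·······
·······
30) ·······
·██····
████···
█·>·█··
····█··
··██···
·······
·······
·······
31) ·······
·██····
██^█···
█···█··
····█··
··██···
·······
·······
·······
32) ·······
·██····
█<·█···
█···█··
····█··
··██···
·······
·······
·······
33) ·······
·██····
█··█···
█v··█··
····█··
··██···
·······
·······
·······
34) ·······
·██····
█··█···
<█··█··
····█··
··██···
·······
·······
·······
35) ·······
·██····
█··█···
·█··█··
v···█··
··██···
·······
·······
·······
36) ·······
·██····
█··█···
·█··█··
█···█·<
··██···
·······
·······
·······
37) ·······
·██····
█··█···
·█··█·^
█···█·█
··██···
·······
·······
·······
38) ·······
·██····
█··█···
>█··█·█
█···█·█
··██···
·······
·······
·······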